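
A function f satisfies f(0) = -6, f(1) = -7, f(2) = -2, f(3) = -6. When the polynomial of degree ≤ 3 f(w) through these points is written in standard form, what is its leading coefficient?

-5/2

L_0(w) = (w - 1)(w - 2)(w - 3) / [-6] = -(1/6)w^3 + w^2 - (11/6)w + 1
L_1(w) = w(w - 2)(w - 3) / [2] = (1/2)w^3 - (5/2)w^2 + 3w
L_2(w) = w(w - 1)(w - 3) / [-2] = -(1/2)w^3 + 2w^2 - (3/2)w
L_3(w) = w(w - 1)(w - 2) / [6] = (1/6)w^3 - (1/2)w^2 + (1/3)w
f(w) = (-6)·L_0 + (-7)·L_1 + (-2)·L_2 + (-6)·L_3
Only the coefficient of w^3 is needed; take it from each L_i and combine:
(-6)·(-1/6) + (-7)·(1/2) + (-2)·(-1/2) + (-6)·(1/6) = -5/2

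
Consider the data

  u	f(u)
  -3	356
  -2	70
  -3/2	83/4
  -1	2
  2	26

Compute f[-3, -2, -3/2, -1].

f[-3,-2] = (70 - 356) / (-2 - (-3)) = -286
f[-2,-3/2] = (83/4 - 70) / (-3/2 - (-2)) = -197/2
f[-3/2,-1] = (2 - 83/4) / (-1 - (-3/2)) = -75/2
f[-3,-2,-3/2] = (-197/2 - (-286)) / (-3/2 - (-3)) = 125
f[-2,-3/2,-1] = (-75/2 - (-197/2)) / (-1 - (-2)) = 61
f[-3,-2,-3/2,-1] = (61 - 125) / (-1 - (-3)) = -32

-32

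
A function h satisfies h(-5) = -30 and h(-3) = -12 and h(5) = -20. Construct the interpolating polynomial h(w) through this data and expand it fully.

h(w) = -w^2 + w

Build the Lagrange basis polynomials:
L_0(w) = (w + 3)(w - 5) / [20] = (1/20)w^2 - (1/10)w - 3/4
L_1(w) = (w + 5)(w - 5) / [-16] = -(1/16)w^2 + 25/16
L_2(w) = (w + 5)(w + 3) / [80] = (1/80)w^2 + (1/10)w + 3/16
h(w) = (-30)·L_0 + (-12)·L_1 + (-20)·L_2
  (-30)·L_0(w) = -(3/2)w^2 + 3w + 45/2
  (-12)·L_1(w) = (3/4)w^2 - 75/4
  (-20)·L_2(w) = -(1/4)w^2 - 2w - 15/4
Adding term by term: -w^2 + w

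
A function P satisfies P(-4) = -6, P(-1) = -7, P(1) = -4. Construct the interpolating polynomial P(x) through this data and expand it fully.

L_0(x) = (x + 1)(x - 1) / [15] = (1/15)x^2 - 1/15
L_1(x) = (x + 4)(x - 1) / [-6] = -(1/6)x^2 - (1/2)x + 2/3
L_2(x) = (x + 4)(x + 1) / [10] = (1/10)x^2 + (1/2)x + 2/5
P(x) = (-6)·L_0 + (-7)·L_1 + (-4)·L_2
  (-6)·L_0(x) = -(2/5)x^2 + 2/5
  (-7)·L_1(x) = (7/6)x^2 + (7/2)x - 14/3
  (-4)·L_2(x) = -(2/5)x^2 - 2x - 8/5
Adding term by term: (11/30)x^2 + (3/2)x - 88/15

P(x) = (11/30)x^2 + (3/2)x - 88/15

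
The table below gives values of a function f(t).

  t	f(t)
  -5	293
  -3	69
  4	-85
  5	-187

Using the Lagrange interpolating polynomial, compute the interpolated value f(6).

L_0(6) = (9)·(2)·(1)/[(-2)·(-9)·(-10)] = -1/10
L_1(6) = (11)·(2)·(1)/[(2)·(-7)·(-8)] = 11/56
L_2(6) = (11)·(9)·(1)/[(9)·(7)·(-1)] = -11/7
L_3(6) = (11)·(9)·(2)/[(10)·(8)·(1)] = 99/40
Sum: 293·(-1/10) + 69·(11/56) + (-85)·(-11/7) + (-187)·(99/40) = -345

-345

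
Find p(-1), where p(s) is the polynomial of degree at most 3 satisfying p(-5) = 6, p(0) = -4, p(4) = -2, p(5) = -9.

L_0(-1) = (-1)·(-5)·(-6)/[(-5)·(-9)·(-10)] = 1/15
L_1(-1) = (4)·(-5)·(-6)/[(5)·(-4)·(-5)] = 6/5
L_2(-1) = (4)·(-1)·(-6)/[(9)·(4)·(-1)] = -2/3
L_3(-1) = (4)·(-1)·(-5)/[(10)·(5)·(1)] = 2/5
Sum: 6·(1/15) + (-4)·(6/5) + (-2)·(-2/3) + (-9)·(2/5) = -20/3

-20/3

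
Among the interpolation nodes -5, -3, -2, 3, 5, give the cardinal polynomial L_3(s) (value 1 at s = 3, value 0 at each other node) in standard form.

L_3(s) = -(1/480)s^4 - (1/96)s^3 + (19/480)s^2 + (25/96)s + 5/16

L_3(s) = (s + 5)(s + 3)(s + 2)(s - 5) / [(8)·(6)·(5)·(-2)]
       = (s^4 + 5s^3 - 19s^2 - 125s - 150) / (-480)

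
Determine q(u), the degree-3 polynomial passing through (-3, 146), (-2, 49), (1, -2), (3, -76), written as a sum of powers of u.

q(u) = -4u^3 + 4u^2 - u - 1

Build the Lagrange basis polynomials:
L_0(u) = (u + 2)(u - 1)(u - 3) / [-24] = -(1/24)u^3 + (1/12)u^2 + (5/24)u - 1/4
L_1(u) = (u + 3)(u - 1)(u - 3) / [15] = (1/15)u^3 - (1/15)u^2 - (3/5)u + 3/5
L_2(u) = (u + 3)(u + 2)(u - 3) / [-24] = -(1/24)u^3 - (1/12)u^2 + (3/8)u + 3/4
L_3(u) = (u + 3)(u + 2)(u - 1) / [60] = (1/60)u^3 + (1/15)u^2 + (1/60)u - 1/10
q(u) = 146·L_0 + 49·L_1 + (-2)·L_2 + (-76)·L_3
  146·L_0(u) = -(73/12)u^3 + (73/6)u^2 + (365/12)u - 73/2
  49·L_1(u) = (49/15)u^3 - (49/15)u^2 - (147/5)u + 147/5
  (-2)·L_2(u) = (1/12)u^3 + (1/6)u^2 - (3/4)u - 3/2
  (-76)·L_3(u) = -(19/15)u^3 - (76/15)u^2 - (19/15)u + 38/5
Adding term by term: -4u^3 + 4u^2 - u - 1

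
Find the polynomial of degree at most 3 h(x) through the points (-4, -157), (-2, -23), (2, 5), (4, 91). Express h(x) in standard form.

h(x) = 2x^3 - 2x^2 - x - 1

Newton's divided differences:
h[-4,-2] = (-23 - (-157)) / (-2 - (-4)) = 67
h[-2,2] = (5 - (-23)) / (2 - (-2)) = 7
h[2,4] = (91 - 5) / (4 - 2) = 43
h[-4,-2,2] = (7 - 67) / (2 - (-4)) = -10
h[-2,2,4] = (43 - 7) / (4 - (-2)) = 6
h[-4,-2,2,4] = (6 - (-10)) / (4 - (-4)) = 2
h(x) = -157 + 67·(x + 4) + (-10)·(x + 4)(x + 2) + 2·(x + 4)(x + 2)(x - 2)
Expanding: h(x) = 2x^3 - 2x^2 - x - 1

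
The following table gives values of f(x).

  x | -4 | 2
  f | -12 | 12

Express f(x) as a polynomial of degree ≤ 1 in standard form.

L_0(x) = (x - 2) / [-6] = -(1/6)x + 1/3
L_1(x) = (x + 4) / [6] = (1/6)x + 2/3
f(x) = (-12)·L_0 + 12·L_1
  (-12)·L_0(x) = 2x - 4
  12·L_1(x) = 2x + 8
Adding term by term: 4x + 4

f(x) = 4x + 4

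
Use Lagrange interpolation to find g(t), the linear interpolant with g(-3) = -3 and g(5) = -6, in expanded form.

g(t) = -(3/8)t - 33/8

Build the Lagrange basis polynomials:
L_0(t) = (t - 5) / [-8] = -(1/8)t + 5/8
L_1(t) = (t + 3) / [8] = (1/8)t + 3/8
g(t) = (-3)·L_0 + (-6)·L_1
  (-3)·L_0(t) = (3/8)t - 15/8
  (-6)·L_1(t) = -(3/4)t - 9/4
Adding term by term: -(3/8)t - 33/8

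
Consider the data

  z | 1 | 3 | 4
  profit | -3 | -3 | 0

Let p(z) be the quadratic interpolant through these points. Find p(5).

L_0(5) = (2)·(1)/[(-2)·(-3)] = 1/3
L_1(5) = (4)·(1)/[(2)·(-1)] = -2
L_2(5) = (4)·(2)/[(3)·(1)] = 8/3
Sum: (-3)·(1/3) + (-3)·(-2) + 0 = 5

5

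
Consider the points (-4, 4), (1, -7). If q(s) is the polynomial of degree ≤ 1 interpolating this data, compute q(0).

-24/5

L_0(0) = (-1)/[(-5)] = 1/5
L_1(0) = (4)/[(5)] = 4/5
Sum: 4·(1/5) + (-7)·(4/5) = -24/5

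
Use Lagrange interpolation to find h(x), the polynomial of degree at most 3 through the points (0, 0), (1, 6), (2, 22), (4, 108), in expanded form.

h(x) = x^3 + 2x^2 + 3x

L_0(x) = (x - 1)(x - 2)(x - 4) / [-8] = -(1/8)x^3 + (7/8)x^2 - (7/4)x + 1
L_1(x) = x(x - 2)(x - 4) / [3] = (1/3)x^3 - 2x^2 + (8/3)x
L_2(x) = x(x - 1)(x - 4) / [-4] = -(1/4)x^3 + (5/4)x^2 - x
L_3(x) = x(x - 1)(x - 2) / [24] = (1/24)x^3 - (1/8)x^2 + (1/12)x
h(x) = 0·L_0 + 6·L_1 + 22·L_2 + 108·L_3
  0·L_0(x) = 0
  6·L_1(x) = 2x^3 - 12x^2 + 16x
  22·L_2(x) = -(11/2)x^3 + (55/2)x^2 - 22x
  108·L_3(x) = (9/2)x^3 - (27/2)x^2 + 9x
Adding term by term: x^3 + 2x^2 + 3x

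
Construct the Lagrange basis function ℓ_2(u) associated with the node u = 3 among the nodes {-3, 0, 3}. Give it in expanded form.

ℓ_2(u) = (u + 3)u / [(6)·(3)]
       = (u^2 + 3u) / (18)

ℓ_2(u) = (1/18)u^2 + (1/6)u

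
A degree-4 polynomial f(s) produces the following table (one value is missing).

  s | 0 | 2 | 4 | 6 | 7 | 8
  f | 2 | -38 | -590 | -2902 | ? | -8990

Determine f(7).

-5318

The 5 known values determine f uniquely (degree ≤ 4).
Evaluate each Lagrange basis at s = 7:
L_0(7) = (5)·(3)·(1)·(-1)/[(-2)·(-4)·(-6)·(-8)] = -5/128
L_1(7) = (7)·(3)·(1)·(-1)/[(2)·(-2)·(-4)·(-6)] = 7/32
L_2(7) = (7)·(5)·(1)·(-1)/[(4)·(2)·(-2)·(-4)] = -35/64
L_3(7) = (7)·(5)·(3)·(-1)/[(6)·(4)·(2)·(-2)] = 35/32
L_4(7) = (7)·(5)·(3)·(1)/[(8)·(6)·(4)·(2)] = 35/128
Sum: 2·(-5/128) + (-38)·(7/32) + (-590)·(-35/64) + (-2902)·(35/32) + (-8990)·(35/128) = -5318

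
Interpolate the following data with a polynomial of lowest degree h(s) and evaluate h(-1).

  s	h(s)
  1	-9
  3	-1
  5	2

Using Newton's divided-difference form:
h[1,3] = (-1 - (-9)) / (3 - 1) = 4
h[3,5] = (2 - (-1)) / (5 - 3) = 3/2
h[1,3,5] = (3/2 - 4) / (5 - 1) = -5/8
h(-1) = -9 + 4·(-2) + (-5/8)·(-2)·(-4) = -22

-22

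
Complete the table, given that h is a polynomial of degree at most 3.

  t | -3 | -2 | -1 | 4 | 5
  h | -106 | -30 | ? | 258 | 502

The 4 known values determine h uniquely (degree ≤ 3).
L_0(-1) = (1)·(-5)·(-6)/[(-1)·(-7)·(-8)] = -15/28
L_1(-1) = (2)·(-5)·(-6)/[(1)·(-6)·(-7)] = 10/7
L_2(-1) = (2)·(1)·(-6)/[(7)·(6)·(-1)] = 2/7
L_3(-1) = (2)·(1)·(-5)/[(8)·(7)·(1)] = -5/28
Sum: (-106)·(-15/28) + (-30)·(10/7) + 258·(2/7) + 502·(-5/28) = -2

-2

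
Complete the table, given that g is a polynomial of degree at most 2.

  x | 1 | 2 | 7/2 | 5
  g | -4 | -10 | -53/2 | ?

-52

The 3 known values determine g uniquely (degree ≤ 2).
Evaluate each Lagrange basis at x = 5:
L_0(5) = (3)·(3/2)/[(-1)·(-5/2)] = 9/5
L_1(5) = (4)·(3/2)/[(1)·(-3/2)] = -4
L_2(5) = (4)·(3)/[(5/2)·(3/2)] = 16/5
Sum: (-4)·(9/5) + (-10)·(-4) + (-53/2)·(16/5) = -52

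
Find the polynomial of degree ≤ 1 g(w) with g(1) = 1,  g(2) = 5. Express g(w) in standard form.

Build the Lagrange basis polynomials:
L_0(w) = (w - 2) / [-1] = -w + 2
L_1(w) = (w - 1) / [1] = w - 1
g(w) = 1·L_0 + 5·L_1
  1·L_0(w) = -w + 2
  5·L_1(w) = 5w - 5
Adding term by term: 4w - 3

g(w) = 4w - 3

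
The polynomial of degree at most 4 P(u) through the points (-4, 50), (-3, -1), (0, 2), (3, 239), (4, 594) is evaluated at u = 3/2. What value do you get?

569/16

Using Newton's divided-difference form:
P[-4,-3] = (-1 - 50) / (-3 - (-4)) = -51
P[-3,0] = (2 - (-1)) / (0 - (-3)) = 1
P[0,3] = (239 - 2) / (3 - 0) = 79
P[3,4] = (594 - 239) / (4 - 3) = 355
P[-4,-3,0] = (1 - (-51)) / (0 - (-4)) = 13
P[-3,0,3] = (79 - 1) / (3 - (-3)) = 13
P[0,3,4] = (355 - 79) / (4 - 0) = 69
P[-4,-3,0,3] = (13 - 13) / (3 - (-4)) = 0
P[-3,0,3,4] = (69 - 13) / (4 - (-3)) = 8
P[-4,-3,0,3,4] = (8 - 0) / (4 - (-4)) = 1
P(3/2) = 50 + (-51)·(11/2) + 13·(11/2)·(9/2) + 0·(11/2)·(9/2)·(3/2) + 1·(11/2)·(9/2)·(3/2)·(-3/2) = 569/16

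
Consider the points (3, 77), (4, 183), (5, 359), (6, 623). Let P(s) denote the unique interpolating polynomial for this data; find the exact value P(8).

Using Newton's divided-difference form:
P[3,4] = (183 - 77) / (4 - 3) = 106
P[4,5] = (359 - 183) / (5 - 4) = 176
P[5,6] = (623 - 359) / (6 - 5) = 264
P[3,4,5] = (176 - 106) / (5 - 3) = 35
P[4,5,6] = (264 - 176) / (6 - 4) = 44
P[3,4,5,6] = (44 - 35) / (6 - 3) = 3
P(8) = 77 + 106·(5) + 35·(5)·(4) + 3·(5)·(4)·(3) = 1487

1487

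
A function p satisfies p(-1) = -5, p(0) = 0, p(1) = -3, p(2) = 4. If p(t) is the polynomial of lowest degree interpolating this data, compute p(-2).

L_0(-2) = (-2)·(-3)·(-4)/[(-1)·(-2)·(-3)] = 4
L_1(-2) = (-1)·(-3)·(-4)/[(1)·(-1)·(-2)] = -6
L_2(-2) = (-1)·(-2)·(-4)/[(2)·(1)·(-1)] = 4
L_3(-2) = (-1)·(-2)·(-3)/[(3)·(2)·(1)] = -1
Sum: (-5)·(4) + 0 + (-3)·(4) + 4·(-1) = -36

-36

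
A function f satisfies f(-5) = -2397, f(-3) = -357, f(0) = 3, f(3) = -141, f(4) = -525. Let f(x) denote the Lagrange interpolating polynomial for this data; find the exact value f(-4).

-1037

Evaluate each Lagrange basis at x = -4:
L_0(-4) = (-1)·(-4)·(-7)·(-8)/[(-2)·(-5)·(-8)·(-9)] = 14/45
L_1(-4) = (1)·(-4)·(-7)·(-8)/[(2)·(-3)·(-6)·(-7)] = 8/9
L_2(-4) = (1)·(-1)·(-7)·(-8)/[(5)·(3)·(-3)·(-4)] = -14/45
L_3(-4) = (1)·(-1)·(-4)·(-8)/[(8)·(6)·(3)·(-1)] = 2/9
L_4(-4) = (1)·(-1)·(-4)·(-7)/[(9)·(7)·(4)·(1)] = -1/9
Sum: (-2397)·(14/45) + (-357)·(8/9) + 3·(-14/45) + (-141)·(2/9) + (-525)·(-1/9) = -1037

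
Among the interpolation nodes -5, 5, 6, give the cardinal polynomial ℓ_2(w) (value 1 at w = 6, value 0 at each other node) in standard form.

ℓ_2(w) = (w + 5)(w - 5) / [(11)·(1)]
       = (w^2 - 25) / (11)

ℓ_2(w) = (1/11)w^2 - 25/11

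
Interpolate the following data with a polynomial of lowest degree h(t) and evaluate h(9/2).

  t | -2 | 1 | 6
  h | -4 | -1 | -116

Using Newton's divided-difference form:
h[-2,1] = (-1 - (-4)) / (1 - (-2)) = 1
h[1,6] = (-116 - (-1)) / (6 - 1) = -23
h[-2,1,6] = (-23 - 1) / (6 - (-2)) = -3
h(9/2) = -4 + 1·(13/2) + (-3)·(13/2)·(7/2) = -263/4

-263/4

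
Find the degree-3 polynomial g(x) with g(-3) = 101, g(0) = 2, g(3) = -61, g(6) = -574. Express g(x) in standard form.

L_0(x) = x(x - 3)(x - 6) / [-162] = -(1/162)x^3 + (1/18)x^2 - (1/9)x
L_1(x) = (x + 3)(x - 3)(x - 6) / [54] = (1/54)x^3 - (1/9)x^2 - (1/6)x + 1
L_2(x) = (x + 3)x(x - 6) / [-54] = -(1/54)x^3 + (1/18)x^2 + (1/3)x
L_3(x) = (x + 3)x(x - 3) / [162] = (1/162)x^3 - (1/18)x
g(x) = 101·L_0 + 2·L_1 + (-61)·L_2 + (-574)·L_3
  101·L_0(x) = -(101/162)x^3 + (101/18)x^2 - (101/9)x
  2·L_1(x) = (1/27)x^3 - (2/9)x^2 - (1/3)x + 2
  (-61)·L_2(x) = (61/54)x^3 - (61/18)x^2 - (61/3)x
  (-574)·L_3(x) = -(287/81)x^3 + (287/9)x
Adding term by term: -3x^3 + 2x^2 + 2

g(x) = -3x^3 + 2x^2 + 2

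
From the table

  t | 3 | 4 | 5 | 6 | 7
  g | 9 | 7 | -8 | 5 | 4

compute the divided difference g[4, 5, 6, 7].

g[4,5] = (-8 - 7) / (5 - 4) = -15
g[5,6] = (5 - (-8)) / (6 - 5) = 13
g[6,7] = (4 - 5) / (7 - 6) = -1
g[4,5,6] = (13 - (-15)) / (6 - 4) = 14
g[5,6,7] = (-1 - 13) / (7 - 5) = -7
g[4,5,6,7] = (-7 - 14) / (7 - 4) = -7

-7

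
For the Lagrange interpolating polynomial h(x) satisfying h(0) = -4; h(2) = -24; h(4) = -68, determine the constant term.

Build the Lagrange basis polynomials:
L_0(x) = (x - 2)(x - 4) / [8] = (1/8)x^2 - (3/4)x + 1
L_1(x) = x(x - 4) / [-4] = -(1/4)x^2 + x
L_2(x) = x(x - 2) / [8] = (1/8)x^2 - (1/4)x
h(x) = (-4)·L_0 + (-24)·L_1 + (-68)·L_2
Only the constant term is needed; take it from each L_i and combine:
(-4)·(1) + (-24)·(0) + (-68)·(0) = -4

-4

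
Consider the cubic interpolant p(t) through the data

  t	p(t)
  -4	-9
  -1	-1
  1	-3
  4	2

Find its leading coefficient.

Build the Lagrange basis polynomials:
L_0(t) = (t + 1)(t - 1)(t - 4) / [-120] = -(1/120)t^3 + (1/30)t^2 + (1/120)t - 1/30
L_1(t) = (t + 4)(t - 1)(t - 4) / [30] = (1/30)t^3 - (1/30)t^2 - (8/15)t + 8/15
L_2(t) = (t + 4)(t + 1)(t - 4) / [-30] = -(1/30)t^3 - (1/30)t^2 + (8/15)t + 8/15
L_3(t) = (t + 4)(t + 1)(t - 1) / [120] = (1/120)t^3 + (1/30)t^2 - (1/120)t - 1/30
p(t) = (-9)·L_0 + (-1)·L_1 + (-3)·L_2 + 2·L_3
Only the coefficient of t^3 is needed; take it from each L_i and combine:
(-9)·(-1/120) + (-1)·(1/30) + (-3)·(-1/30) + 2·(1/120) = 19/120

19/120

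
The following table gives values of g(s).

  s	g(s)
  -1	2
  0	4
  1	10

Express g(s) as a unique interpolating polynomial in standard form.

Build the Lagrange basis polynomials:
L_0(s) = s(s - 1) / [2] = (1/2)s^2 - (1/2)s
L_1(s) = (s + 1)(s - 1) / [-1] = -s^2 + 1
L_2(s) = (s + 1)s / [2] = (1/2)s^2 + (1/2)s
g(s) = 2·L_0 + 4·L_1 + 10·L_2
  2·L_0(s) = s^2 - s
  4·L_1(s) = -4s^2 + 4
  10·L_2(s) = 5s^2 + 5s
Adding term by term: 2s^2 + 4s + 4

g(s) = 2s^2 + 4s + 4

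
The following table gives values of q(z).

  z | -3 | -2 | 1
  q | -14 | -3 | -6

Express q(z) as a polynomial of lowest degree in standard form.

L_0(z) = (z + 2)(z - 1) / [4] = (1/4)z^2 + (1/4)z - 1/2
L_1(z) = (z + 3)(z - 1) / [-3] = -(1/3)z^2 - (2/3)z + 1
L_2(z) = (z + 3)(z + 2) / [12] = (1/12)z^2 + (5/12)z + 1/2
q(z) = (-14)·L_0 + (-3)·L_1 + (-6)·L_2
  (-14)·L_0(z) = -(7/2)z^2 - (7/2)z + 7
  (-3)·L_1(z) = z^2 + 2z - 3
  (-6)·L_2(z) = -(1/2)z^2 - (5/2)z - 3
Adding term by term: -3z^2 - 4z + 1

q(z) = -3z^2 - 4z + 1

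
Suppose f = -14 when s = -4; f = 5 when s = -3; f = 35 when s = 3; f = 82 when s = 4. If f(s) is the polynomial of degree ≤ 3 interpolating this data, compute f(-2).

10

L_0(-2) = (1)·(-5)·(-6)/[(-1)·(-7)·(-8)] = -15/28
L_1(-2) = (2)·(-5)·(-6)/[(1)·(-6)·(-7)] = 10/7
L_2(-2) = (2)·(1)·(-6)/[(7)·(6)·(-1)] = 2/7
L_3(-2) = (2)·(1)·(-5)/[(8)·(7)·(1)] = -5/28
Sum: (-14)·(-15/28) + 5·(10/7) + 35·(2/7) + 82·(-5/28) = 10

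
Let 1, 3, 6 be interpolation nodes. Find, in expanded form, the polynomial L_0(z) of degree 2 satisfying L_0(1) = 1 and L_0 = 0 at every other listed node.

L_0(z) = (1/10)z^2 - (9/10)z + 9/5

L_0(z) = (z - 3)(z - 6) / [(-2)·(-5)]
       = (z^2 - 9z + 18) / (10)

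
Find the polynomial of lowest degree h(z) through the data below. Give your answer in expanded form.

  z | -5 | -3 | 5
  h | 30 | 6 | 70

Newton's divided differences:
h[-5,-3] = (6 - 30) / (-3 - (-5)) = -12
h[-3,5] = (70 - 6) / (5 - (-3)) = 8
h[-5,-3,5] = (8 - (-12)) / (5 - (-5)) = 2
h(z) = 30 + (-12)·(z + 5) + 2·(z + 5)(z + 3)
Expanding: h(z) = 2z^2 + 4z

h(z) = 2z^2 + 4z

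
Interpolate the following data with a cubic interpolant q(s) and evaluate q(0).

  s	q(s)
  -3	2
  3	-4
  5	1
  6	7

-31/24

Evaluate each Lagrange basis at s = 0:
L_0(0) = (-3)·(-5)·(-6)/[(-6)·(-8)·(-9)] = 5/24
L_1(0) = (3)·(-5)·(-6)/[(6)·(-2)·(-3)] = 5/2
L_2(0) = (3)·(-3)·(-6)/[(8)·(2)·(-1)] = -27/8
L_3(0) = (3)·(-3)·(-5)/[(9)·(3)·(1)] = 5/3
Sum: 2·(5/24) + (-4)·(5/2) + 1·(-27/8) + 7·(5/3) = -31/24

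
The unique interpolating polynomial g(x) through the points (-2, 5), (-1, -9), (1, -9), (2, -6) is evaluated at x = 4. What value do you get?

L_0(4) = (5)·(3)·(2)/[(-1)·(-3)·(-4)] = -5/2
L_1(4) = (6)·(3)·(2)/[(1)·(-2)·(-3)] = 6
L_2(4) = (6)·(5)·(2)/[(3)·(2)·(-1)] = -10
L_3(4) = (6)·(5)·(3)/[(4)·(3)·(1)] = 15/2
Sum: 5·(-5/2) + (-9)·(6) + (-9)·(-10) + (-6)·(15/2) = -43/2

-43/2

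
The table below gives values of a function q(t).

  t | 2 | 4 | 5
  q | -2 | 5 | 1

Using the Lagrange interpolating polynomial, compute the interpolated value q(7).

-22

Evaluate each Lagrange basis at t = 7:
L_0(7) = (3)·(2)/[(-2)·(-3)] = 1
L_1(7) = (5)·(2)/[(2)·(-1)] = -5
L_2(7) = (5)·(3)/[(3)·(1)] = 5
Sum: (-2)·(1) + 5·(-5) + 1·(5) = -22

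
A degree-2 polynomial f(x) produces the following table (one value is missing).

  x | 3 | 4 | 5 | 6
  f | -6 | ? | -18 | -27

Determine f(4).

The 3 known values determine f uniquely (degree ≤ 2).
Evaluate each Lagrange basis at x = 4:
L_0(4) = (-1)·(-2)/[(-2)·(-3)] = 1/3
L_1(4) = (1)·(-2)/[(2)·(-1)] = 1
L_2(4) = (1)·(-1)/[(3)·(1)] = -1/3
Sum: (-6)·(1/3) + (-18)·(1) + (-27)·(-1/3) = -11

-11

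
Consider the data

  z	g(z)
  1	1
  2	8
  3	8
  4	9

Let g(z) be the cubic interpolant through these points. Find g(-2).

L_0(-2) = (-4)·(-5)·(-6)/[(-1)·(-2)·(-3)] = 20
L_1(-2) = (-3)·(-5)·(-6)/[(1)·(-1)·(-2)] = -45
L_2(-2) = (-3)·(-4)·(-6)/[(2)·(1)·(-1)] = 36
L_3(-2) = (-3)·(-4)·(-5)/[(3)·(2)·(1)] = -10
Sum: 1·(20) + 8·(-45) + 8·(36) + 9·(-10) = -142

-142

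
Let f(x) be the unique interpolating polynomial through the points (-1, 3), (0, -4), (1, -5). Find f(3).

11

Evaluate each Lagrange basis at x = 3:
L_0(3) = (3)·(2)/[(-1)·(-2)] = 3
L_1(3) = (4)·(2)/[(1)·(-1)] = -8
L_2(3) = (4)·(3)/[(2)·(1)] = 6
Sum: 3·(3) + (-4)·(-8) + (-5)·(6) = 11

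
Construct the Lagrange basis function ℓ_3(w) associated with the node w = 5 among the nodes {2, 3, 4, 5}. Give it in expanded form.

ℓ_3(w) = (w - 2)(w - 3)(w - 4) / [(3)·(2)·(1)]
       = (w^3 - 9w^2 + 26w - 24) / (6)

ℓ_3(w) = (1/6)w^3 - (3/2)w^2 + (13/3)w - 4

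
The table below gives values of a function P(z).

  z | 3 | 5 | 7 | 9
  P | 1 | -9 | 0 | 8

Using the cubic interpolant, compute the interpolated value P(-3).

345

Using Newton's divided-difference form:
P[3,5] = (-9 - 1) / (5 - 3) = -5
P[5,7] = (0 - (-9)) / (7 - 5) = 9/2
P[7,9] = (8 - 0) / (9 - 7) = 4
P[3,5,7] = (9/2 - (-5)) / (7 - 3) = 19/8
P[5,7,9] = (4 - 9/2) / (9 - 5) = -1/8
P[3,5,7,9] = (-1/8 - 19/8) / (9 - 3) = -5/12
P(-3) = 1 + (-5)·(-6) + (19/8)·(-6)·(-8) + (-5/12)·(-6)·(-8)·(-10) = 345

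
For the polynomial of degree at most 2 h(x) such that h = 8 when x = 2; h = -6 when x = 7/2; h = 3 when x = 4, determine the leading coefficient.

41/3

The leading coefficient equals the top divided difference h[2,7/2,4].
h[2,7/2] = (-6 - 8) / (7/2 - 2) = -28/3
h[7/2,4] = (3 - (-6)) / (4 - 7/2) = 18
h[2,7/2,4] = (18 - (-28/3)) / (4 - 2) = 41/3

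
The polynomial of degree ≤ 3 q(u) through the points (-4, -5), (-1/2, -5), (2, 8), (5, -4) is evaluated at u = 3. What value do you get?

13841/1485

Evaluate each Lagrange basis at u = 3:
L_0(3) = (7/2)·(1)·(-2)/[(-7/2)·(-6)·(-9)] = 1/27
L_1(3) = (7)·(1)·(-2)/[(7/2)·(-5/2)·(-11/2)] = -16/55
L_2(3) = (7)·(7/2)·(-2)/[(6)·(5/2)·(-3)] = 49/45
L_3(3) = (7)·(7/2)·(1)/[(9)·(11/2)·(3)] = 49/297
Sum: (-5)·(1/27) + (-5)·(-16/55) + 8·(49/45) + (-4)·(49/297) = 13841/1485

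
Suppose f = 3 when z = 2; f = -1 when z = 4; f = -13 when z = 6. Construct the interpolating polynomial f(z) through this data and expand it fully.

f(z) = -z^2 + 4z - 1

Build the Lagrange basis polynomials:
L_0(z) = (z - 4)(z - 6) / [8] = (1/8)z^2 - (5/4)z + 3
L_1(z) = (z - 2)(z - 6) / [-4] = -(1/4)z^2 + 2z - 3
L_2(z) = (z - 2)(z - 4) / [8] = (1/8)z^2 - (3/4)z + 1
f(z) = 3·L_0 + (-1)·L_1 + (-13)·L_2
  3·L_0(z) = (3/8)z^2 - (15/4)z + 9
  (-1)·L_1(z) = (1/4)z^2 - 2z + 3
  (-13)·L_2(z) = -(13/8)z^2 + (39/4)z - 13
Adding term by term: -z^2 + 4z - 1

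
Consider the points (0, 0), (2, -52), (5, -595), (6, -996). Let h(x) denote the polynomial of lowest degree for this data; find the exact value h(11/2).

-3113/4

L_0(11/2) = (7/2)·(1/2)·(-1/2)/[(-2)·(-5)·(-6)] = 7/480
L_1(11/2) = (11/2)·(1/2)·(-1/2)/[(2)·(-3)·(-4)] = -11/192
L_2(11/2) = (11/2)·(7/2)·(-1/2)/[(5)·(3)·(-1)] = 77/120
L_3(11/2) = (11/2)·(7/2)·(1/2)/[(6)·(4)·(1)] = 77/192
Sum: 0 + (-52)·(-11/192) + (-595)·(77/120) + (-996)·(77/192) = -3113/4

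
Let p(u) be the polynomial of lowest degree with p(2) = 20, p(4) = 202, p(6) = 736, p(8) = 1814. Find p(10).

3628

Evaluate each Lagrange basis at u = 10:
L_0(10) = (6)·(4)·(2)/[(-2)·(-4)·(-6)] = -1
L_1(10) = (8)·(4)·(2)/[(2)·(-2)·(-4)] = 4
L_2(10) = (8)·(6)·(2)/[(4)·(2)·(-2)] = -6
L_3(10) = (8)·(6)·(4)/[(6)·(4)·(2)] = 4
Sum: 20·(-1) + 202·(4) + 736·(-6) + 1814·(4) = 3628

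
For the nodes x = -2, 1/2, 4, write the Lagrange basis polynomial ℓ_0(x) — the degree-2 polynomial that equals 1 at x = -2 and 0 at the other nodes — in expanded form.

ℓ_0(x) = (x - 1/2)(x - 4) / [(-5/2)·(-6)]
       = (x^2 - (9/2)x + 2) / (15)

ℓ_0(x) = (1/15)x^2 - (3/10)x + 2/15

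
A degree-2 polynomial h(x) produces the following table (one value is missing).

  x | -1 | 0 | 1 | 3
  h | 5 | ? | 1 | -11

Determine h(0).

The 3 known values determine h uniquely (degree ≤ 2).
Evaluate each Lagrange basis at x = 0:
L_0(0) = (-1)·(-3)/[(-2)·(-4)] = 3/8
L_1(0) = (1)·(-3)/[(2)·(-2)] = 3/4
L_2(0) = (1)·(-1)/[(4)·(2)] = -1/8
Sum: 5·(3/8) + 1·(3/4) + (-11)·(-1/8) = 4

4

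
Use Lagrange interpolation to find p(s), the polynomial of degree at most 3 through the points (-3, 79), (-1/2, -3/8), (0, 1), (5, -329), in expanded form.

p(s) = -3s^3 + s^2 + 4s + 1

L_0(s) = (s + 1/2)s(s - 5) / [-60] = -(1/60)s^3 + (3/40)s^2 + (1/24)s
L_1(s) = (s + 3)s(s - 5) / [55/8] = (8/55)s^3 - (16/55)s^2 - (24/11)s
L_2(s) = (s + 3)(s + 1/2)(s - 5) / [-15/2] = -(2/15)s^3 + (1/5)s^2 + (32/15)s + 1
L_3(s) = (s + 3)(s + 1/2)s / [220] = (1/220)s^3 + (7/440)s^2 + (3/440)s
p(s) = 79·L_0 + (-3/8)·L_1 + 1·L_2 + (-329)·L_3
  79·L_0(s) = -(79/60)s^3 + (237/40)s^2 + (79/24)s
  (-3/8)·L_1(s) = -(3/55)s^3 + (6/55)s^2 + (9/11)s
  1·L_2(s) = -(2/15)s^3 + (1/5)s^2 + (32/15)s + 1
  (-329)·L_3(s) = -(329/220)s^3 - (2303/440)s^2 - (987/440)s
Adding term by term: -3s^3 + s^2 + 4s + 1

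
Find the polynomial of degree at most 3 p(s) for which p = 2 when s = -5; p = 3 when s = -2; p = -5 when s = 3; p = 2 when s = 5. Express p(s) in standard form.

p(s) = (163/1680)s^3 + (41/280)s^2 - (815/336)s - 93/56

Newton's divided differences:
p[-5,-2] = (3 - 2) / (-2 - (-5)) = 1/3
p[-2,3] = (-5 - 3) / (3 - (-2)) = -8/5
p[3,5] = (2 - (-5)) / (5 - 3) = 7/2
p[-5,-2,3] = (-8/5 - 1/3) / (3 - (-5)) = -29/120
p[-2,3,5] = (7/2 - (-8/5)) / (5 - (-2)) = 51/70
p[-5,-2,3,5] = (51/70 - (-29/120)) / (5 - (-5)) = 163/1680
p(s) = 2 + (1/3)·(s + 5) + (-29/120)·(s + 5)(s + 2) + (163/1680)·(s + 5)(s + 2)(s - 3)
Expanding: p(s) = (163/1680)s^3 + (41/280)s^2 - (815/336)s - 93/56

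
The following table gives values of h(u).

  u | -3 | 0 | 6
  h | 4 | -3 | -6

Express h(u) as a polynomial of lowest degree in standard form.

Build the Lagrange basis polynomials:
L_0(u) = u(u - 6) / [27] = (1/27)u^2 - (2/9)u
L_1(u) = (u + 3)(u - 6) / [-18] = -(1/18)u^2 + (1/6)u + 1
L_2(u) = (u + 3)u / [54] = (1/54)u^2 + (1/18)u
h(u) = 4·L_0 + (-3)·L_1 + (-6)·L_2
  4·L_0(u) = (4/27)u^2 - (8/9)u
  (-3)·L_1(u) = (1/6)u^2 - (1/2)u - 3
  (-6)·L_2(u) = -(1/9)u^2 - (1/3)u
Adding term by term: (11/54)u^2 - (31/18)u - 3

h(u) = (11/54)u^2 - (31/18)u - 3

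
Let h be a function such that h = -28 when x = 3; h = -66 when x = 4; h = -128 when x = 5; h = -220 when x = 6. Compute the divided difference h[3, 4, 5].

h[3,4] = (-66 - (-28)) / (4 - 3) = -38
h[4,5] = (-128 - (-66)) / (5 - 4) = -62
h[3,4,5] = (-62 - (-38)) / (5 - 3) = -12

-12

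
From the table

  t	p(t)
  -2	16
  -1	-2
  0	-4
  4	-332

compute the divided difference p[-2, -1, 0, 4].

p[-2,-1] = (-2 - 16) / (-1 - (-2)) = -18
p[-1,0] = (-4 - (-2)) / (0 - (-1)) = -2
p[0,4] = (-332 - (-4)) / (4 - 0) = -82
p[-2,-1,0] = (-2 - (-18)) / (0 - (-2)) = 8
p[-1,0,4] = (-82 - (-2)) / (4 - (-1)) = -16
p[-2,-1,0,4] = (-16 - 8) / (4 - (-2)) = -4

-4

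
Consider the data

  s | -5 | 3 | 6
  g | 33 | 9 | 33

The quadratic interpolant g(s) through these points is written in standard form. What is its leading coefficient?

Build the Lagrange basis polynomials:
L_0(s) = (s - 3)(s - 6) / [88] = (1/88)s^2 - (9/88)s + 9/44
L_1(s) = (s + 5)(s - 6) / [-24] = -(1/24)s^2 + (1/24)s + 5/4
L_2(s) = (s + 5)(s - 3) / [33] = (1/33)s^2 + (2/33)s - 5/11
g(s) = 33·L_0 + 9·L_1 + 33·L_2
Only the coefficient of s^2 is needed; take it from each L_i and combine:
33·(1/88) + 9·(-1/24) + 33·(1/33) = 1

1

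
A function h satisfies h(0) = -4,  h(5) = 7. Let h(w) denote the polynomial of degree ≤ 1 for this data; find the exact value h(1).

-9/5

L_0(1) = (-4)/[(-5)] = 4/5
L_1(1) = (1)/[(5)] = 1/5
Sum: (-4)·(4/5) + 7·(1/5) = -9/5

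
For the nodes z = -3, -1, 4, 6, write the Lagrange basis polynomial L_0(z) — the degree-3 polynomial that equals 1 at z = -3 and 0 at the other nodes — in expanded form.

L_0(z) = (z + 1)(z - 4)(z - 6) / [(-2)·(-7)·(-9)]
       = (z^3 - 9z^2 + 14z + 24) / (-126)

L_0(z) = -(1/126)z^3 + (1/14)z^2 - (1/9)z - 4/21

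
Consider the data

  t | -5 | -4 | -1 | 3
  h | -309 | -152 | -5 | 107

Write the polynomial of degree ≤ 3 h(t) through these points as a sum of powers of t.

Newton's divided differences:
h[-5,-4] = (-152 - (-309)) / (-4 - (-5)) = 157
h[-4,-1] = (-5 - (-152)) / (-1 - (-4)) = 49
h[-1,3] = (107 - (-5)) / (3 - (-1)) = 28
h[-5,-4,-1] = (49 - 157) / (-1 - (-5)) = -27
h[-4,-1,3] = (28 - 49) / (3 - (-4)) = -3
h[-5,-4,-1,3] = (-3 - (-27)) / (3 - (-5)) = 3
h(t) = -309 + 157·(t + 5) + (-27)·(t + 5)(t + 4) + 3·(t + 5)(t + 4)(t + 1)
Expanding: h(t) = 3t^3 + 3t^2 + t - 4

h(t) = 3t^3 + 3t^2 + t - 4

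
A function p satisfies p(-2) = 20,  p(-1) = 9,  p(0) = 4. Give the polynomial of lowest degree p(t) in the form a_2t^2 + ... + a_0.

Newton's divided differences:
p[-2,-1] = (9 - 20) / (-1 - (-2)) = -11
p[-1,0] = (4 - 9) / (0 - (-1)) = -5
p[-2,-1,0] = (-5 - (-11)) / (0 - (-2)) = 3
p(t) = 20 + (-11)·(t + 2) + 3·(t + 2)(t + 1)
Expanding: p(t) = 3t^2 - 2t + 4

p(t) = 3t^2 - 2t + 4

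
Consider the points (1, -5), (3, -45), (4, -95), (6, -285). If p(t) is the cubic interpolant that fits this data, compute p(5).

-173

Evaluate each Lagrange basis at t = 5:
L_0(5) = (2)·(1)·(-1)/[(-2)·(-3)·(-5)] = 1/15
L_1(5) = (4)·(1)·(-1)/[(2)·(-1)·(-3)] = -2/3
L_2(5) = (4)·(2)·(-1)/[(3)·(1)·(-2)] = 4/3
L_3(5) = (4)·(2)·(1)/[(5)·(3)·(2)] = 4/15
Sum: (-5)·(1/15) + (-45)·(-2/3) + (-95)·(4/3) + (-285)·(4/15) = -173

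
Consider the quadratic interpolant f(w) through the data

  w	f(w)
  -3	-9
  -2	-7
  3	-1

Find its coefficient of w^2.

-2/15

The leading coefficient equals the top divided difference f[-3,-2,3].
f[-3,-2] = (-7 - (-9)) / (-2 - (-3)) = 2
f[-2,3] = (-1 - (-7)) / (3 - (-2)) = 6/5
f[-3,-2,3] = (6/5 - 2) / (3 - (-3)) = -2/15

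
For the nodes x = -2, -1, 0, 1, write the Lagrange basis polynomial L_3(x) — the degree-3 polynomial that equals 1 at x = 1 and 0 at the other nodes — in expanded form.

L_3(x) = (x + 2)(x + 1)x / [(3)·(2)·(1)]
       = (x^3 + 3x^2 + 2x) / (6)

L_3(x) = (1/6)x^3 + (1/2)x^2 + (1/3)x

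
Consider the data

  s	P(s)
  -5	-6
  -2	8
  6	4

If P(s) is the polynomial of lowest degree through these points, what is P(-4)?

-13/33

Evaluate each Lagrange basis at s = -4:
L_0(-4) = (-2)·(-10)/[(-3)·(-11)] = 20/33
L_1(-4) = (1)·(-10)/[(3)·(-8)] = 5/12
L_2(-4) = (1)·(-2)/[(11)·(8)] = -1/44
Sum: (-6)·(20/33) + 8·(5/12) + 4·(-1/44) = -13/33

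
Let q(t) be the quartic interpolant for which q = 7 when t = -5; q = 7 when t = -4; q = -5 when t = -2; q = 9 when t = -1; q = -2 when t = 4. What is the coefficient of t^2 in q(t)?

293/80

Build the Lagrange basis polynomials:
L_0(t) = (t + 4)(t + 2)(t + 1)(t - 4) / [108] = (1/108)t^4 + (1/36)t^3 - (7/54)t^2 - (4/9)t - 8/27
L_1(t) = (t + 5)(t + 2)(t + 1)(t - 4) / [-48] = -(1/48)t^4 - (1/12)t^3 + (5/16)t^2 + (29/24)t + 5/6
L_2(t) = (t + 5)(t + 4)(t + 1)(t - 4) / [36] = (1/36)t^4 + (1/6)t^3 - (11/36)t^2 - (8/3)t - 20/9
L_3(t) = (t + 5)(t + 4)(t + 2)(t - 4) / [-60] = -(1/60)t^4 - (7/60)t^3 + (1/10)t^2 + (28/15)t + 8/3
L_4(t) = (t + 5)(t + 4)(t + 2)(t + 1) / [2160] = (1/2160)t^4 + (1/180)t^3 + (49/2160)t^2 + (13/360)t + 1/54
q(t) = 7·L_0 + 7·L_1 + (-5)·L_2 + 9·L_3 + (-2)·L_4
Only the coefficient of t^2 is needed; take it from each L_i and combine:
7·(-7/54) + 7·(5/16) + (-5)·(-11/36) + 9·(1/10) + (-2)·(49/2160) = 293/80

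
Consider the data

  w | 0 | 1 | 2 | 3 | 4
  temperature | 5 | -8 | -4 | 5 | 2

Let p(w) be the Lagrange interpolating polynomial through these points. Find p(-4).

292

Evaluate each Lagrange basis at w = -4:
L_0(-4) = (-5)·(-6)·(-7)·(-8)/[(-1)·(-2)·(-3)·(-4)] = 70
L_1(-4) = (-4)·(-6)·(-7)·(-8)/[(1)·(-1)·(-2)·(-3)] = -224
L_2(-4) = (-4)·(-5)·(-7)·(-8)/[(2)·(1)·(-1)·(-2)] = 280
L_3(-4) = (-4)·(-5)·(-6)·(-8)/[(3)·(2)·(1)·(-1)] = -160
L_4(-4) = (-4)·(-5)·(-6)·(-7)/[(4)·(3)·(2)·(1)] = 35
Sum: 5·(70) + (-8)·(-224) + (-4)·(280) + 5·(-160) + 2·(35) = 292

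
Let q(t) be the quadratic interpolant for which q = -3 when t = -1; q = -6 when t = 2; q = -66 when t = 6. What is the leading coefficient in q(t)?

-2

Build the Lagrange basis polynomials:
L_0(t) = (t - 2)(t - 6) / [21] = (1/21)t^2 - (8/21)t + 4/7
L_1(t) = (t + 1)(t - 6) / [-12] = -(1/12)t^2 + (5/12)t + 1/2
L_2(t) = (t + 1)(t - 2) / [28] = (1/28)t^2 - (1/28)t - 1/14
q(t) = (-3)·L_0 + (-6)·L_1 + (-66)·L_2
Only the coefficient of t^2 is needed; take it from each L_i and combine:
(-3)·(1/21) + (-6)·(-1/12) + (-66)·(1/28) = -2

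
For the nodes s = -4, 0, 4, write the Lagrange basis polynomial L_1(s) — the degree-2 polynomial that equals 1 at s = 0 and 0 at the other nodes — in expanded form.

L_1(s) = (s + 4)(s - 4) / [(4)·(-4)]
       = (s^2 - 16) / (-16)

L_1(s) = -(1/16)s^2 + 1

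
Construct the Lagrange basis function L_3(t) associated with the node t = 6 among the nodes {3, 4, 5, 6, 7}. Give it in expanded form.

L_3(t) = (t - 3)(t - 4)(t - 5)(t - 7) / [(3)·(2)·(1)·(-1)]
       = (t^4 - 19t^3 + 131t^2 - 389t + 420) / (-6)

L_3(t) = -(1/6)t^4 + (19/6)t^3 - (131/6)t^2 + (389/6)t - 70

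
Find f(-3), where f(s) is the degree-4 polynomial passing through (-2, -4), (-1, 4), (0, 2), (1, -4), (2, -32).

Evaluate each Lagrange basis at s = -3:
L_0(-3) = (-2)·(-3)·(-4)·(-5)/[(-1)·(-2)·(-3)·(-4)] = 5
L_1(-3) = (-1)·(-3)·(-4)·(-5)/[(1)·(-1)·(-2)·(-3)] = -10
L_2(-3) = (-1)·(-2)·(-4)·(-5)/[(2)·(1)·(-1)·(-2)] = 10
L_3(-3) = (-1)·(-2)·(-3)·(-5)/[(3)·(2)·(1)·(-1)] = -5
L_4(-3) = (-1)·(-2)·(-3)·(-4)/[(4)·(3)·(2)·(1)] = 1
Sum: (-4)·(5) + 4·(-10) + 2·(10) + (-4)·(-5) + (-32)·(1) = -52

-52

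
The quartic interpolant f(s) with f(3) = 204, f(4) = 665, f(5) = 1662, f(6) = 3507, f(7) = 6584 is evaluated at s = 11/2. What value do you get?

L_0(11/2) = (3/2)·(1/2)·(-1/2)·(-3/2)/[(-1)·(-2)·(-3)·(-4)] = 3/128
L_1(11/2) = (5/2)·(1/2)·(-1/2)·(-3/2)/[(1)·(-1)·(-2)·(-3)] = -5/32
L_2(11/2) = (5/2)·(3/2)·(-1/2)·(-3/2)/[(2)·(1)·(-1)·(-2)] = 45/64
L_3(11/2) = (5/2)·(3/2)·(1/2)·(-3/2)/[(3)·(2)·(1)·(-1)] = 15/32
L_4(11/2) = (5/2)·(3/2)·(1/2)·(-1/2)/[(4)·(3)·(2)·(1)] = -5/128
Sum: 204·(3/128) + 665·(-5/32) + 1662·(45/64) + 3507·(15/32) + 6584·(-5/128) = 39299/16

39299/16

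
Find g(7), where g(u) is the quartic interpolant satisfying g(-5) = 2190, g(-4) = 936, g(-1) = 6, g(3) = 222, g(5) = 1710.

6678

Evaluate each Lagrange basis at u = 7:
L_0(7) = (11)·(8)·(4)·(2)/[(-1)·(-4)·(-8)·(-10)] = 11/5
L_1(7) = (12)·(8)·(4)·(2)/[(1)·(-3)·(-7)·(-9)] = -256/63
L_2(7) = (12)·(11)·(4)·(2)/[(4)·(3)·(-4)·(-6)] = 11/3
L_3(7) = (12)·(11)·(8)·(2)/[(8)·(7)·(4)·(-2)] = -33/7
L_4(7) = (12)·(11)·(8)·(4)/[(10)·(9)·(6)·(2)] = 176/45
Sum: 2190·(11/5) + 936·(-256/63) + 6·(11/3) + 222·(-33/7) + 1710·(176/45) = 6678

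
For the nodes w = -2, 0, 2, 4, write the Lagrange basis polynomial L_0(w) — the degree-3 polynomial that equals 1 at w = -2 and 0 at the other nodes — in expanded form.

L_0(w) = -(1/48)w^3 + (1/8)w^2 - (1/6)w

L_0(w) = w(w - 2)(w - 4) / [(-2)·(-4)·(-6)]
       = (w^3 - 6w^2 + 8w) / (-48)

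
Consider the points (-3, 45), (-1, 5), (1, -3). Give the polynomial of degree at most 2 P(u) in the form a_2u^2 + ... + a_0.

P(u) = 4u^2 - 4u - 3

Build the Lagrange basis polynomials:
L_0(u) = (u + 1)(u - 1) / [8] = (1/8)u^2 - 1/8
L_1(u) = (u + 3)(u - 1) / [-4] = -(1/4)u^2 - (1/2)u + 3/4
L_2(u) = (u + 3)(u + 1) / [8] = (1/8)u^2 + (1/2)u + 3/8
P(u) = 45·L_0 + 5·L_1 + (-3)·L_2
  45·L_0(u) = (45/8)u^2 - 45/8
  5·L_1(u) = -(5/4)u^2 - (5/2)u + 15/4
  (-3)·L_2(u) = -(3/8)u^2 - (3/2)u - 9/8
Adding term by term: 4u^2 - 4u - 3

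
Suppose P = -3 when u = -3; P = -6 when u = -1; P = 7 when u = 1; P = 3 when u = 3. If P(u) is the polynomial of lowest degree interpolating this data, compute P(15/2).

L_0(15/2) = (17/2)·(13/2)·(9/2)/[(-2)·(-4)·(-6)] = -663/128
L_1(15/2) = (21/2)·(13/2)·(9/2)/[(2)·(-2)·(-4)] = 2457/128
L_2(15/2) = (21/2)·(17/2)·(9/2)/[(4)·(2)·(-2)] = -3213/128
L_3(15/2) = (21/2)·(17/2)·(13/2)/[(6)·(4)·(2)] = 1547/128
Sum: (-3)·(-663/128) + (-6)·(2457/128) + 7·(-3213/128) + 3·(1547/128) = -30603/128

-30603/128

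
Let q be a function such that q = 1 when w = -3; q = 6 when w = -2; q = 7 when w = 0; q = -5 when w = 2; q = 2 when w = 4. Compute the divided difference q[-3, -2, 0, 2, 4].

83/840

q[-3,-2] = (6 - 1) / (-2 - (-3)) = 5
q[-2,0] = (7 - 6) / (0 - (-2)) = 1/2
q[0,2] = (-5 - 7) / (2 - 0) = -6
q[2,4] = (2 - (-5)) / (4 - 2) = 7/2
q[-3,-2,0] = (1/2 - 5) / (0 - (-3)) = -3/2
q[-2,0,2] = (-6 - 1/2) / (2 - (-2)) = -13/8
q[0,2,4] = (7/2 - (-6)) / (4 - 0) = 19/8
q[-3,-2,0,2] = (-13/8 - (-3/2)) / (2 - (-3)) = -1/40
q[-2,0,2,4] = (19/8 - (-13/8)) / (4 - (-2)) = 2/3
q[-3,-2,0,2,4] = (2/3 - (-1/40)) / (4 - (-3)) = 83/840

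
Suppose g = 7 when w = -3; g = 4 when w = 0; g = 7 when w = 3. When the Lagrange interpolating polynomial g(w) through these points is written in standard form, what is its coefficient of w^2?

The leading coefficient equals the top divided difference g[-3,0,3].
g[-3,0] = (4 - 7) / (0 - (-3)) = -1
g[0,3] = (7 - 4) / (3 - 0) = 1
g[-3,0,3] = (1 - (-1)) / (3 - (-3)) = 1/3

1/3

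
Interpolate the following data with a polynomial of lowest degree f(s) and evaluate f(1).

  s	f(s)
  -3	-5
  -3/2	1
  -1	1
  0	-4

Using Newton's divided-difference form:
f[-3,-3/2] = (1 - (-5)) / (-3/2 - (-3)) = 4
f[-3/2,-1] = (1 - 1) / (-1 - (-3/2)) = 0
f[-1,0] = (-4 - 1) / (0 - (-1)) = -5
f[-3,-3/2,-1] = (0 - 4) / (-1 - (-3)) = -2
f[-3/2,-1,0] = (-5 - 0) / (0 - (-3/2)) = -10/3
f[-3,-3/2,-1,0] = (-10/3 - (-2)) / (0 - (-3)) = -4/9
f(1) = -5 + 4·(4) + (-2)·(4)·(5/2) + (-4/9)·(4)·(5/2)·(2) = -161/9

-161/9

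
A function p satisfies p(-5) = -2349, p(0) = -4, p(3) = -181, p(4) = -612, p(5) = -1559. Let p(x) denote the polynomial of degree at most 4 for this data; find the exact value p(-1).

Using Newton's divided-difference form:
p[-5,0] = (-4 - (-2349)) / (0 - (-5)) = 469
p[0,3] = (-181 - (-4)) / (3 - 0) = -59
p[3,4] = (-612 - (-181)) / (4 - 3) = -431
p[4,5] = (-1559 - (-612)) / (5 - 4) = -947
p[-5,0,3] = (-59 - 469) / (3 - (-5)) = -66
p[0,3,4] = (-431 - (-59)) / (4 - 0) = -93
p[3,4,5] = (-947 - (-431)) / (5 - 3) = -258
p[-5,0,3,4] = (-93 - (-66)) / (4 - (-5)) = -3
p[0,3,4,5] = (-258 - (-93)) / (5 - 0) = -33
p[-5,0,3,4,5] = (-33 - (-3)) / (5 - (-5)) = -3
p(-1) = -2349 + 469·(4) + (-66)·(4)·(-1) + (-3)·(4)·(-1)·(-4) + (-3)·(4)·(-1)·(-4)·(-5) = -17

-17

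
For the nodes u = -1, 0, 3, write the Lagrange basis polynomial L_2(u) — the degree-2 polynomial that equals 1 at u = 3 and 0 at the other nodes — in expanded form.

L_2(u) = (1/12)u^2 + (1/12)u

L_2(u) = (u + 1)u / [(4)·(3)]
       = (u^2 + u) / (12)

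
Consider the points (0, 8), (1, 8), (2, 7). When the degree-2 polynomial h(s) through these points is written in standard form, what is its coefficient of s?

1/2

Build the Lagrange basis polynomials:
L_0(s) = (s - 1)(s - 2) / [2] = (1/2)s^2 - (3/2)s + 1
L_1(s) = s(s - 2) / [-1] = -s^2 + 2s
L_2(s) = s(s - 1) / [2] = (1/2)s^2 - (1/2)s
h(s) = 8·L_0 + 8·L_1 + 7·L_2
Only the coefficient of s is needed; take it from each L_i and combine:
8·(-3/2) + 8·(2) + 7·(-1/2) = 1/2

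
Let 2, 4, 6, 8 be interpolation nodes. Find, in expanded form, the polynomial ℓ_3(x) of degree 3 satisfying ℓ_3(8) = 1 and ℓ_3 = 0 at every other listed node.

ℓ_3(x) = (x - 2)(x - 4)(x - 6) / [(6)·(4)·(2)]
       = (x^3 - 12x^2 + 44x - 48) / (48)

ℓ_3(x) = (1/48)x^3 - (1/4)x^2 + (11/12)x - 1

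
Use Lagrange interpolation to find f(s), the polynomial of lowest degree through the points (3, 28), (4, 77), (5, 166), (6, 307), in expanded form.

f(s) = 2s^3 - 4s^2 + 3s + 1

Build the Lagrange basis polynomials:
L_0(s) = (s - 4)(s - 5)(s - 6) / [-6] = -(1/6)s^3 + (5/2)s^2 - (37/3)s + 20
L_1(s) = (s - 3)(s - 5)(s - 6) / [2] = (1/2)s^3 - 7s^2 + (63/2)s - 45
L_2(s) = (s - 3)(s - 4)(s - 6) / [-2] = -(1/2)s^3 + (13/2)s^2 - 27s + 36
L_3(s) = (s - 3)(s - 4)(s - 5) / [6] = (1/6)s^3 - 2s^2 + (47/6)s - 10
f(s) = 28·L_0 + 77·L_1 + 166·L_2 + 307·L_3
  28·L_0(s) = -(14/3)s^3 + 70s^2 - (1036/3)s + 560
  77·L_1(s) = (77/2)s^3 - 539s^2 + (4851/2)s - 3465
  166·L_2(s) = -83s^3 + 1079s^2 - 4482s + 5976
  307·L_3(s) = (307/6)s^3 - 614s^2 + (14429/6)s - 3070
Adding term by term: 2s^3 - 4s^2 + 3s + 1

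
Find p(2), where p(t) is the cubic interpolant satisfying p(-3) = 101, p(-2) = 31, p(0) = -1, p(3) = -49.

Evaluate each Lagrange basis at t = 2:
L_0(2) = (4)·(2)·(-1)/[(-1)·(-3)·(-6)] = 4/9
L_1(2) = (5)·(2)·(-1)/[(1)·(-2)·(-5)] = -1
L_2(2) = (5)·(4)·(-1)/[(3)·(2)·(-3)] = 10/9
L_3(2) = (5)·(4)·(2)/[(6)·(5)·(3)] = 4/9
Sum: 101·(4/9) + 31·(-1) + (-1)·(10/9) + (-49)·(4/9) = -9

-9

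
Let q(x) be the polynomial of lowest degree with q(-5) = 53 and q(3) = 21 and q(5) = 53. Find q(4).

Using Newton's divided-difference form:
q[-5,3] = (21 - 53) / (3 - (-5)) = -4
q[3,5] = (53 - 21) / (5 - 3) = 16
q[-5,3,5] = (16 - (-4)) / (5 - (-5)) = 2
q(4) = 53 + (-4)·(9) + 2·(9)·(1) = 35

35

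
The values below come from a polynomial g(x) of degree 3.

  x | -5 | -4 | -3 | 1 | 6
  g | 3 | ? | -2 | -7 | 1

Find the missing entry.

The 4 known values determine g uniquely (degree ≤ 3).
Evaluate each Lagrange basis at x = -4:
L_0(-4) = (-1)·(-5)·(-10)/[(-2)·(-6)·(-11)] = 25/66
L_1(-4) = (1)·(-5)·(-10)/[(2)·(-4)·(-9)] = 25/36
L_2(-4) = (1)·(-1)·(-10)/[(6)·(4)·(-5)] = -1/12
L_3(-4) = (1)·(-1)·(-5)/[(11)·(9)·(5)] = 1/99
Sum: 3·(25/66) + (-2)·(25/36) + (-7)·(-1/12) + 1·(1/99) = 15/44

15/44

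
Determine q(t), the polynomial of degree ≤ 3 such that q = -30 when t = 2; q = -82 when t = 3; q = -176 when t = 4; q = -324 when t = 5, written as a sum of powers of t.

Newton's divided differences:
q[2,3] = (-82 - (-30)) / (3 - 2) = -52
q[3,4] = (-176 - (-82)) / (4 - 3) = -94
q[4,5] = (-324 - (-176)) / (5 - 4) = -148
q[2,3,4] = (-94 - (-52)) / (4 - 2) = -21
q[3,4,5] = (-148 - (-94)) / (5 - 3) = -27
q[2,3,4,5] = (-27 - (-21)) / (5 - 2) = -2
q(t) = -30 + (-52)·(t - 2) + (-21)·(t - 2)(t - 3) + (-2)·(t - 2)(t - 3)(t - 4)
Expanding: q(t) = -2t^3 - 3t^2 + t - 4

q(t) = -2t^3 - 3t^2 + t - 4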